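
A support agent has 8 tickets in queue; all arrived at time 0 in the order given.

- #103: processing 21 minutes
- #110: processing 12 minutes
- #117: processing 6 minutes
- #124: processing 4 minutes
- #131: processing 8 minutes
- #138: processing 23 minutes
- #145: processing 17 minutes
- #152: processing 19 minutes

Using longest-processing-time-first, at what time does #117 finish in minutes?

106

LPT (decreasing processing time): #138 #103 #152 #145 #110 #131 #117 #124.
#138: 0→23
#103: 23→44
#152: 44→63
#145: 63→80
#110: 80→92
#131: 92→100
#117: 100→106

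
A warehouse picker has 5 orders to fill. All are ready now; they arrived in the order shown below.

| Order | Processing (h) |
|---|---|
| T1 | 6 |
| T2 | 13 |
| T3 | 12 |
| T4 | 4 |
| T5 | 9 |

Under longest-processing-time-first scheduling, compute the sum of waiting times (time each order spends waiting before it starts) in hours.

LPT (decreasing processing time): T2 T3 T5 T1 T4.
T2: waits 0, runs 0→13
T3: waits 13, runs 13→25
T5: waits 25, runs 25→34
T1: waits 34, runs 34→40
T4: waits 40, runs 40→44
Sum = 0+13+25+34+40 = 112.

112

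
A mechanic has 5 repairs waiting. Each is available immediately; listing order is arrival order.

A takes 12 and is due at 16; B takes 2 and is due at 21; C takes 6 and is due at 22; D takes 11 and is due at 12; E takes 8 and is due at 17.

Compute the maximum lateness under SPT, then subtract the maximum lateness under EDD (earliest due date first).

6

SPT (increasing processing time): B C E D A.
B: 0→2, due 21, lateness -19
C: 2→8, due 22, lateness -14
E: 8→16, due 17, lateness -1
D: 16→27, due 12, lateness 15
A: 27→39, due 16, lateness 23
Maximum = 23.
EDD (increasing due date): D A E B C.
D: 0→11, due 12, lateness -1
A: 11→23, due 16, lateness 7
E: 23→31, due 17, lateness 14
B: 31→33, due 21, lateness 12
C: 33→39, due 22, lateness 17
Maximum = 17.
Difference = 23 − 17 = 6.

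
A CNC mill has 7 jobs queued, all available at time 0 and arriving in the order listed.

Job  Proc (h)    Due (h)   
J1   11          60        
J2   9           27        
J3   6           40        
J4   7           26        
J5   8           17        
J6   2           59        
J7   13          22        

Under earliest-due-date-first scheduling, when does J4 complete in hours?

28

EDD (increasing due date): J5 J7 J4 J2 J3 J6 J1.
J5: 0→8
J7: 8→21
J4: 21→28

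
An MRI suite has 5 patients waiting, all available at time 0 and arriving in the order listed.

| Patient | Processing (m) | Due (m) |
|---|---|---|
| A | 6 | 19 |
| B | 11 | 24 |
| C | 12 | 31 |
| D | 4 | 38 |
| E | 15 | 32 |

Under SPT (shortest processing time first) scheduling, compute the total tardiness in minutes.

SPT (increasing processing time): D A B C E.
D: 0→4, due 38, tardiness 0
A: 4→10, due 19, tardiness 0
B: 10→21, due 24, tardiness 0
C: 21→33, due 31, tardiness 2
E: 33→48, due 32, tardiness 16
Sum = 0+0+0+2+16 = 18.

18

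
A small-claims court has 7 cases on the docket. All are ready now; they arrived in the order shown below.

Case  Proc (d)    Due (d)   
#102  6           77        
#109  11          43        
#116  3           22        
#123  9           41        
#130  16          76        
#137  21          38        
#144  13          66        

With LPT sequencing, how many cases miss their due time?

LPT (decreasing processing time): #137 #130 #144 #109 #123 #102 #116.
#137: 0→21, due 38, tardiness 0
#130: 21→37, due 76, tardiness 0
#144: 37→50, due 66, tardiness 0
#109: 50→61, due 43, tardiness 18
#123: 61→70, due 41, tardiness 29
#102: 70→76, due 77, tardiness 0
#116: 76→79, due 22, tardiness 57
Late cases: 3.

3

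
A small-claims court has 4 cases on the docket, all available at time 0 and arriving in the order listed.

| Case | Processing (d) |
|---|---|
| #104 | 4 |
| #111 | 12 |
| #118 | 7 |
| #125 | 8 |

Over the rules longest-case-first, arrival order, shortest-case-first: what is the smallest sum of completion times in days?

65

LPT (decreasing processing time): #111 #125 #118 #104.
#111: 0→12
#125: 12→20
#118: 20→27
#104: 27→31
Sum = 12+20+27+31 = 90.
FIFO (arrival order): #104 #111 #118 #125.
#104: 0→4
#111: 4→16
#118: 16→23
#125: 23→31
Sum = 4+16+23+31 = 74.
SPT (increasing processing time): #104 #118 #125 #111.
#104: 0→4
#118: 4→11
#125: 11→19
#111: 19→31
Sum = 4+11+19+31 = 65.
LPT 90, FIFO 74, SPT 65 → minimum 65.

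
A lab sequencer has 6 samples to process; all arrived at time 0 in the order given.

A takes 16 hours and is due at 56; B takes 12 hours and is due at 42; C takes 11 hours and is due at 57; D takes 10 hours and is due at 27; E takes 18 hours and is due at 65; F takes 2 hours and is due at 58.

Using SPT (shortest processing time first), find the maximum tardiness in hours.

4

SPT (increasing processing time): F D C B A E.
F: 0→2, due 58, tardiness 0
D: 2→12, due 27, tardiness 0
C: 12→23, due 57, tardiness 0
B: 23→35, due 42, tardiness 0
A: 35→51, due 56, tardiness 0
E: 51→69, due 65, tardiness 4
Maximum = 4.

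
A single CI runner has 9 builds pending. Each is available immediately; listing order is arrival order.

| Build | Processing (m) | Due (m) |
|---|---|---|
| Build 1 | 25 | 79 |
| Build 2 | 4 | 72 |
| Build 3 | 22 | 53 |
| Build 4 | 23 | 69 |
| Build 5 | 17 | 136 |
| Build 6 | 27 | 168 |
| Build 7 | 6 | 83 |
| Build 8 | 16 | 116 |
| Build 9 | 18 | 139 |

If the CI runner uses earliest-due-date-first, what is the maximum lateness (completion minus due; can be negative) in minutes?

EDD (increasing due date): Build 3 Build 4 Build 2 Build 1 Build 7 Build 8 Build 5 Build 9 Build 6.
Build 3: 0→22, due 53, lateness -31
Build 4: 22→45, due 69, lateness -24
Build 2: 45→49, due 72, lateness -23
Build 1: 49→74, due 79, lateness -5
Build 7: 74→80, due 83, lateness -3
Build 8: 80→96, due 116, lateness -20
Build 5: 96→113, due 136, lateness -23
Build 9: 113→131, due 139, lateness -8
Build 6: 131→158, due 168, lateness -10
Maximum = -3.

-3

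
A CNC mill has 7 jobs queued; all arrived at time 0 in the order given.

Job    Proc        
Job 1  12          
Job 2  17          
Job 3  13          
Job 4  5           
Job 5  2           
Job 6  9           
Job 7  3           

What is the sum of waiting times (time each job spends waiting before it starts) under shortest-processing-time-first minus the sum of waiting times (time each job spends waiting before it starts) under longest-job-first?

SPT (increasing processing time): Job 5 Job 7 Job 4 Job 6 Job 1 Job 3 Job 2.
Job 5: waits 0, runs 0→2
Job 7: waits 2, runs 2→5
Job 4: waits 5, runs 5→10
Job 6: waits 10, runs 10→19
Job 1: waits 19, runs 19→31
Job 3: waits 31, runs 31→44
Job 2: waits 44, runs 44→61
Sum = 0+2+5+10+19+31+44 = 111.
LPT (decreasing processing time): Job 2 Job 3 Job 1 Job 6 Job 4 Job 7 Job 5.
Job 2: waits 0, runs 0→17
Job 3: waits 17, runs 17→30
Job 1: waits 30, runs 30→42
Job 6: waits 42, runs 42→51
Job 4: waits 51, runs 51→56
Job 7: waits 56, runs 56→59
Job 5: waits 59, runs 59→61
Sum = 0+17+30+42+51+56+59 = 255.
Difference = 111 − 255 = -144.

-144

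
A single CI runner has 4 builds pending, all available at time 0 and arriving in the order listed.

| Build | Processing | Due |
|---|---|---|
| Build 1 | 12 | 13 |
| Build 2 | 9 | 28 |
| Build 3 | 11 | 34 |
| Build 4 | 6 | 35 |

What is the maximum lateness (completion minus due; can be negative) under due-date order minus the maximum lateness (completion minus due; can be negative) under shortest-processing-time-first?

-22

EDD (increasing due date): Build 1 Build 2 Build 3 Build 4.
Build 1: 0→12, due 13, lateness -1
Build 2: 12→21, due 28, lateness -7
Build 3: 21→32, due 34, lateness -2
Build 4: 32→38, due 35, lateness 3
Maximum = 3.
SPT (increasing processing time): Build 4 Build 2 Build 3 Build 1.
Build 4: 0→6, due 35, lateness -29
Build 2: 6→15, due 28, lateness -13
Build 3: 15→26, due 34, lateness -8
Build 1: 26→38, due 13, lateness 25
Maximum = 25.
Difference = 3 − 25 = -22.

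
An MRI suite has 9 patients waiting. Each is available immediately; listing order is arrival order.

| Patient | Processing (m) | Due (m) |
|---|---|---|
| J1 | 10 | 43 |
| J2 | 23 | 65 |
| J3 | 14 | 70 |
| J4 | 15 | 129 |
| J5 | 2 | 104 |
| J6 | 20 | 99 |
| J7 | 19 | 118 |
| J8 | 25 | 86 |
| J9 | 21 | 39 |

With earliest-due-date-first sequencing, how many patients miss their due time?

5

EDD (increasing due date): J9 J1 J2 J3 J8 J6 J5 J7 J4.
J9: 0→21, due 39, tardiness 0
J1: 21→31, due 43, tardiness 0
J2: 31→54, due 65, tardiness 0
J3: 54→68, due 70, tardiness 0
J8: 68→93, due 86, tardiness 7
J6: 93→113, due 99, tardiness 14
J5: 113→115, due 104, tardiness 11
J7: 115→134, due 118, tardiness 16
J4: 134→149, due 129, tardiness 20
Late patients: 5.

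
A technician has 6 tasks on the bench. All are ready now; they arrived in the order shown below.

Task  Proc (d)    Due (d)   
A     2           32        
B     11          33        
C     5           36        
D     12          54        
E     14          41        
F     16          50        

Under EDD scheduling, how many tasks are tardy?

EDD (increasing due date): A B C E F D.
A: 0→2, due 32, tardiness 0
B: 2→13, due 33, tardiness 0
C: 13→18, due 36, tardiness 0
E: 18→32, due 41, tardiness 0
F: 32→48, due 50, tardiness 0
D: 48→60, due 54, tardiness 6
Late tasks: 1.

1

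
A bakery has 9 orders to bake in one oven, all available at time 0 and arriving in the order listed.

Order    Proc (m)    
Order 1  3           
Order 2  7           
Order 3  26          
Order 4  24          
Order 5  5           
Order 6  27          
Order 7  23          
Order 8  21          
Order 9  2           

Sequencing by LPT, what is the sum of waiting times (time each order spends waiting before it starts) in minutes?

LPT (decreasing processing time): Order 6 Order 3 Order 4 Order 7 Order 8 Order 2 Order 5 Order 1 Order 9.
Order 6: waits 0, runs 0→27
Order 3: waits 27, runs 27→53
Order 4: waits 53, runs 53→77
Order 7: waits 77, runs 77→100
Order 8: waits 100, runs 100→121
Order 2: waits 121, runs 121→128
Order 5: waits 128, runs 128→133
Order 1: waits 133, runs 133→136
Order 9: waits 136, runs 136→138
Sum = 0+27+53+77+100+121+128+133+136 = 775.

775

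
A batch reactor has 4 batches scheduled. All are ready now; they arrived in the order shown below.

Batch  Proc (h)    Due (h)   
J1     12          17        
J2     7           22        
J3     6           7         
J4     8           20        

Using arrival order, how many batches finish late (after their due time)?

FIFO (arrival order): J1 J2 J3 J4.
J1: 0→12, due 17, tardiness 0
J2: 12→19, due 22, tardiness 0
J3: 19→25, due 7, tardiness 18
J4: 25→33, due 20, tardiness 13
Late batches: 2.

2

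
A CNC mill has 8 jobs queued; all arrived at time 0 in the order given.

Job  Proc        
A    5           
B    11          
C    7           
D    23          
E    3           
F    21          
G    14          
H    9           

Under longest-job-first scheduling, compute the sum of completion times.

540

LPT (decreasing processing time): D F G B H C A E.
D: 0→23
F: 23→44
G: 44→58
B: 58→69
H: 69→78
C: 78→85
A: 85→90
E: 90→93
Sum = 23+44+58+69+78+85+90+93 = 540.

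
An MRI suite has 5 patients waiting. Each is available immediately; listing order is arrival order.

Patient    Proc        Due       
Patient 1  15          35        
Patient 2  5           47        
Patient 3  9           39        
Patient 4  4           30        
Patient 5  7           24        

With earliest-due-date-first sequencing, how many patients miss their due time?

EDD (increasing due date): Patient 5 Patient 4 Patient 1 Patient 3 Patient 2.
Patient 5: 0→7, due 24, tardiness 0
Patient 4: 7→11, due 30, tardiness 0
Patient 1: 11→26, due 35, tardiness 0
Patient 3: 26→35, due 39, tardiness 0
Patient 2: 35→40, due 47, tardiness 0
Late patients: 0.

0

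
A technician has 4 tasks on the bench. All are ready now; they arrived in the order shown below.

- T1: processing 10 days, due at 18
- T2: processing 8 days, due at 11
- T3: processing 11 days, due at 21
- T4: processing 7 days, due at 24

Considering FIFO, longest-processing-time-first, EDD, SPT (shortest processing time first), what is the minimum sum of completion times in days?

FIFO (arrival order): T1 T2 T3 T4.
T1: 0→10
T2: 10→18
T3: 18→29
T4: 29→36
Sum = 10+18+29+36 = 93.
LPT (decreasing processing time): T3 T1 T2 T4.
T3: 0→11
T1: 11→21
T2: 21→29
T4: 29→36
Sum = 11+21+29+36 = 97.
EDD (increasing due date): T2 T1 T3 T4.
T2: 0→8
T1: 8→18
T3: 18→29
T4: 29→36
Sum = 8+18+29+36 = 91.
SPT (increasing processing time): T4 T2 T1 T3.
T4: 0→7
T2: 7→15
T1: 15→25
T3: 25→36
Sum = 7+15+25+36 = 83.
FIFO 93, LPT 97, EDD 91, SPT 83 → minimum 83.

83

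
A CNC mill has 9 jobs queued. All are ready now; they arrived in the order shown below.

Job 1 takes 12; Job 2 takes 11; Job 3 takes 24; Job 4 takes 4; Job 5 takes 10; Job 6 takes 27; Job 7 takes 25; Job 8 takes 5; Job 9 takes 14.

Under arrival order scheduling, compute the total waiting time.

513

FIFO (arrival order): Job 1 Job 2 Job 3 Job 4 Job 5 Job 6 Job 7 Job 8 Job 9.
Job 1: waits 0, runs 0→12
Job 2: waits 12, runs 12→23
Job 3: waits 23, runs 23→47
Job 4: waits 47, runs 47→51
Job 5: waits 51, runs 51→61
Job 6: waits 61, runs 61→88
Job 7: waits 88, runs 88→113
Job 8: waits 113, runs 113→118
Job 9: waits 118, runs 118→132
Sum = 0+12+23+47+51+61+88+113+118 = 513.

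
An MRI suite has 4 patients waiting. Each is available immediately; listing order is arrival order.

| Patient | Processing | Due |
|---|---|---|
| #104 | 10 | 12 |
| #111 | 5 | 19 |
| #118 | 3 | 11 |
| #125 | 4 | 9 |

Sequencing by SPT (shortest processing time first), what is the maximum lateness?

SPT (increasing processing time): #118 #125 #111 #104.
#118: 0→3, due 11, lateness -8
#125: 3→7, due 9, lateness -2
#111: 7→12, due 19, lateness -7
#104: 12→22, due 12, lateness 10
Maximum = 10.

10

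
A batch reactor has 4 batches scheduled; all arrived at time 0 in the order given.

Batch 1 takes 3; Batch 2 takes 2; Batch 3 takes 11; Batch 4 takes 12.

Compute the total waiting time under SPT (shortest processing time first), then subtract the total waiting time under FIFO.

SPT (increasing processing time): Batch 2 Batch 1 Batch 3 Batch 4.
Batch 2: waits 0, runs 0→2
Batch 1: waits 2, runs 2→5
Batch 3: waits 5, runs 5→16
Batch 4: waits 16, runs 16→28
Sum = 0+2+5+16 = 23.
FIFO (arrival order): Batch 1 Batch 2 Batch 3 Batch 4.
Batch 1: waits 0, runs 0→3
Batch 2: waits 3, runs 3→5
Batch 3: waits 5, runs 5→16
Batch 4: waits 16, runs 16→28
Sum = 0+3+5+16 = 24.
Difference = 23 − 24 = -1.

-1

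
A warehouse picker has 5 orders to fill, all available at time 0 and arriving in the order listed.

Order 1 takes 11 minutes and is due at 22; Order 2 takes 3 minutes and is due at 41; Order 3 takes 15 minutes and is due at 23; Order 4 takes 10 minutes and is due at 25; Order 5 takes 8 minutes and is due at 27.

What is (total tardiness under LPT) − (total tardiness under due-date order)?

1

LPT (decreasing processing time): Order 3 Order 1 Order 4 Order 5 Order 2.
Order 3: 0→15, due 23, tardiness 0
Order 1: 15→26, due 22, tardiness 4
Order 4: 26→36, due 25, tardiness 11
Order 5: 36→44, due 27, tardiness 17
Order 2: 44→47, due 41, tardiness 6
Sum = 0+4+11+17+6 = 38.
EDD (increasing due date): Order 1 Order 3 Order 4 Order 5 Order 2.
Order 1: 0→11, due 22, tardiness 0
Order 3: 11→26, due 23, tardiness 3
Order 4: 26→36, due 25, tardiness 11
Order 5: 36→44, due 27, tardiness 17
Order 2: 44→47, due 41, tardiness 6
Sum = 0+3+11+17+6 = 37.
Difference = 38 − 37 = 1.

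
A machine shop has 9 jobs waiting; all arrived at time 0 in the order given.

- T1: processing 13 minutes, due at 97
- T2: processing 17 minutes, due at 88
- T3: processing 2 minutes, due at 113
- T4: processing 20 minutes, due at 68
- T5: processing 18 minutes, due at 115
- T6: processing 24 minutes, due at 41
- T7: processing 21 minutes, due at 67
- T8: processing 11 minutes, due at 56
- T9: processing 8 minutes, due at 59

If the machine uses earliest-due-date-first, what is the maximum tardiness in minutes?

EDD (increasing due date): T6 T8 T9 T7 T4 T2 T1 T3 T5.
T6: 0→24, due 41, tardiness 0
T8: 24→35, due 56, tardiness 0
T9: 35→43, due 59, tardiness 0
T7: 43→64, due 67, tardiness 0
T4: 64→84, due 68, tardiness 16
T2: 84→101, due 88, tardiness 13
T1: 101→114, due 97, tardiness 17
T3: 114→116, due 113, tardiness 3
T5: 116→134, due 115, tardiness 19
Maximum = 19.

19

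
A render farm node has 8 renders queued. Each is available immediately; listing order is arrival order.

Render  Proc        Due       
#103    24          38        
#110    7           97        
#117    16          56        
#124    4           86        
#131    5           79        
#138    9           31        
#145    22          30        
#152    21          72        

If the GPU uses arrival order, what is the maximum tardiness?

57

FIFO (arrival order): #103 #110 #117 #124 #131 #138 #145 #152.
#103: 0→24, due 38, tardiness 0
#110: 24→31, due 97, tardiness 0
#117: 31→47, due 56, tardiness 0
#124: 47→51, due 86, tardiness 0
#131: 51→56, due 79, tardiness 0
#138: 56→65, due 31, tardiness 34
#145: 65→87, due 30, tardiness 57
#152: 87→108, due 72, tardiness 36
Maximum = 57.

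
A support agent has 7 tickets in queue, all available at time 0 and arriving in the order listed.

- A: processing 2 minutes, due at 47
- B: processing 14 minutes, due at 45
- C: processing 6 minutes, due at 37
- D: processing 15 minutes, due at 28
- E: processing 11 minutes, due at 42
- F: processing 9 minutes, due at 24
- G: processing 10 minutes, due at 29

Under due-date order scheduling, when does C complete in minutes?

EDD (increasing due date): F D G C E B A.
F: 0→9
D: 9→24
G: 24→34
C: 34→40

40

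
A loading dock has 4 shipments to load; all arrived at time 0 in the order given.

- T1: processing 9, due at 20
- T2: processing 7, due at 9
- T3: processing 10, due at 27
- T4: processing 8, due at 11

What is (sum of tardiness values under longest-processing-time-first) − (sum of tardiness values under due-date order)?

LPT (decreasing processing time): T3 T1 T4 T2.
T3: 0→10, due 27, tardiness 0
T1: 10→19, due 20, tardiness 0
T4: 19→27, due 11, tardiness 16
T2: 27→34, due 9, tardiness 25
Sum = 0+0+16+25 = 41.
EDD (increasing due date): T2 T4 T1 T3.
T2: 0→7, due 9, tardiness 0
T4: 7→15, due 11, tardiness 4
T1: 15→24, due 20, tardiness 4
T3: 24→34, due 27, tardiness 7
Sum = 0+4+4+7 = 15.
Difference = 41 − 15 = 26.

26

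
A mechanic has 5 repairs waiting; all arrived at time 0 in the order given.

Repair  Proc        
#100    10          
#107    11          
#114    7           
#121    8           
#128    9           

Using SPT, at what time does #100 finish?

34

SPT (increasing processing time): #114 #121 #128 #100 #107.
#114: 0→7
#121: 7→15
#128: 15→24
#100: 24→34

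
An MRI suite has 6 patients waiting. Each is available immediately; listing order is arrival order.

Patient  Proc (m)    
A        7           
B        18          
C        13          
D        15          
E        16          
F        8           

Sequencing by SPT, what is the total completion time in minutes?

SPT (increasing processing time): A F C D E B.
A: 0→7
F: 7→15
C: 15→28
D: 28→43
E: 43→59
B: 59→77
Sum = 7+15+28+43+59+77 = 229.

229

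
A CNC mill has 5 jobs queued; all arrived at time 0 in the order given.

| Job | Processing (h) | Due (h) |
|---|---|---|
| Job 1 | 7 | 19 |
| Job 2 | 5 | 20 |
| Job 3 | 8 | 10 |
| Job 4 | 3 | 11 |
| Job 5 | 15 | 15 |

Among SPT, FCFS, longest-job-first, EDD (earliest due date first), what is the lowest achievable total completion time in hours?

SPT (increasing processing time): Job 4 Job 2 Job 1 Job 3 Job 5.
Job 4: 0→3
Job 2: 3→8
Job 1: 8→15
Job 3: 15→23
Job 5: 23→38
Sum = 3+8+15+23+38 = 87.
FIFO (arrival order): Job 1 Job 2 Job 3 Job 4 Job 5.
Job 1: 0→7
Job 2: 7→12
Job 3: 12→20
Job 4: 20→23
Job 5: 23→38
Sum = 7+12+20+23+38 = 100.
LPT (decreasing processing time): Job 5 Job 3 Job 1 Job 2 Job 4.
Job 5: 0→15
Job 3: 15→23
Job 1: 23→30
Job 2: 30→35
Job 4: 35→38
Sum = 15+23+30+35+38 = 141.
EDD (increasing due date): Job 3 Job 4 Job 5 Job 1 Job 2.
Job 3: 0→8
Job 4: 8→11
Job 5: 11→26
Job 1: 26→33
Job 2: 33→38
Sum = 8+11+26+33+38 = 116.
SPT 87, FIFO 100, LPT 141, EDD 116 → minimum 87.

87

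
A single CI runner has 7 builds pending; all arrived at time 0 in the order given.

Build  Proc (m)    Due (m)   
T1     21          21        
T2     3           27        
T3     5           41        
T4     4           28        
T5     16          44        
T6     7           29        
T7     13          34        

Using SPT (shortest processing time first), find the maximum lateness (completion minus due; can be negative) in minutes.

48

SPT (increasing processing time): T2 T4 T3 T6 T7 T5 T1.
T2: 0→3, due 27, lateness -24
T4: 3→7, due 28, lateness -21
T3: 7→12, due 41, lateness -29
T6: 12→19, due 29, lateness -10
T7: 19→32, due 34, lateness -2
T5: 32→48, due 44, lateness 4
T1: 48→69, due 21, lateness 48
Maximum = 48.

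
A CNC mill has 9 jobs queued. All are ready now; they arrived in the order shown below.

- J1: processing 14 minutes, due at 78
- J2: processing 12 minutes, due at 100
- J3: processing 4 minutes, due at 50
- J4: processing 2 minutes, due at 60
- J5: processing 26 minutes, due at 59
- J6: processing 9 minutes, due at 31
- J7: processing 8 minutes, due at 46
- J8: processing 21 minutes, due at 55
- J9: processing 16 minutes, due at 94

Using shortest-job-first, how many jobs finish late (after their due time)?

SPT (increasing processing time): J4 J3 J7 J6 J2 J1 J9 J8 J5.
J4: 0→2, due 60, tardiness 0
J3: 2→6, due 50, tardiness 0
J7: 6→14, due 46, tardiness 0
J6: 14→23, due 31, tardiness 0
J2: 23→35, due 100, tardiness 0
J1: 35→49, due 78, tardiness 0
J9: 49→65, due 94, tardiness 0
J8: 65→86, due 55, tardiness 31
J5: 86→112, due 59, tardiness 53
Late jobs: 2.

2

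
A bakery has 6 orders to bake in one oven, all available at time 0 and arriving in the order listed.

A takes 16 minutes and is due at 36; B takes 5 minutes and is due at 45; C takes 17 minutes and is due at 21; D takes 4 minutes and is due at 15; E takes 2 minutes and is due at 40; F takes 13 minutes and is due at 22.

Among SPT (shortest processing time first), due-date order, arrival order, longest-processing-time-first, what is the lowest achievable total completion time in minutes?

SPT (increasing processing time): E D B F A C.
E: 0→2
D: 2→6
B: 6→11
F: 11→24
A: 24→40
C: 40→57
Sum = 2+6+11+24+40+57 = 140.
EDD (increasing due date): D C F A E B.
D: 0→4
C: 4→21
F: 21→34
A: 34→50
E: 50→52
B: 52→57
Sum = 4+21+34+50+52+57 = 218.
FIFO (arrival order): A B C D E F.
A: 0→16
B: 16→21
C: 21→38
D: 38→42
E: 42→44
F: 44→57
Sum = 16+21+38+42+44+57 = 218.
LPT (decreasing processing time): C A F B D E.
C: 0→17
A: 17→33
F: 33→46
B: 46→51
D: 51→55
E: 55→57
Sum = 17+33+46+51+55+57 = 259.
SPT 140, EDD 218, FIFO 218, LPT 259 → minimum 140.

140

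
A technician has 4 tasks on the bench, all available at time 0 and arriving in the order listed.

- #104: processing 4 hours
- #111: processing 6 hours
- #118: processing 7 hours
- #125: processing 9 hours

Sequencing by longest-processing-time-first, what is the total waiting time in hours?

47

LPT (decreasing processing time): #125 #118 #111 #104.
#125: waits 0, runs 0→9
#118: waits 9, runs 9→16
#111: waits 16, runs 16→22
#104: waits 22, runs 22→26
Sum = 0+9+16+22 = 47.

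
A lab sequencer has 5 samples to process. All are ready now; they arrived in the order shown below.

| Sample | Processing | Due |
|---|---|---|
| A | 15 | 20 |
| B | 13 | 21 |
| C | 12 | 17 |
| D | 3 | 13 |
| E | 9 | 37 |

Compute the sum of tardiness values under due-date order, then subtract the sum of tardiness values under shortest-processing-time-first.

-8

EDD (increasing due date): D C A B E.
D: 0→3, due 13, tardiness 0
C: 3→15, due 17, tardiness 0
A: 15→30, due 20, tardiness 10
B: 30→43, due 21, tardiness 22
E: 43→52, due 37, tardiness 15
Sum = 0+0+10+22+15 = 47.
SPT (increasing processing time): D E C B A.
D: 0→3, due 13, tardiness 0
E: 3→12, due 37, tardiness 0
C: 12→24, due 17, tardiness 7
B: 24→37, due 21, tardiness 16
A: 37→52, due 20, tardiness 32
Sum = 0+0+7+16+32 = 55.
Difference = 47 − 55 = -8.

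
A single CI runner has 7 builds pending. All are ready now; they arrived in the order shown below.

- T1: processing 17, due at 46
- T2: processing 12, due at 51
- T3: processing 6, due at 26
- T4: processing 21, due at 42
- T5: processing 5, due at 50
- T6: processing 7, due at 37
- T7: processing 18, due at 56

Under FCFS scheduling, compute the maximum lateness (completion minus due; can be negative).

31

FIFO (arrival order): T1 T2 T3 T4 T5 T6 T7.
T1: 0→17, due 46, lateness -29
T2: 17→29, due 51, lateness -22
T3: 29→35, due 26, lateness 9
T4: 35→56, due 42, lateness 14
T5: 56→61, due 50, lateness 11
T6: 61→68, due 37, lateness 31
T7: 68→86, due 56, lateness 30
Maximum = 31.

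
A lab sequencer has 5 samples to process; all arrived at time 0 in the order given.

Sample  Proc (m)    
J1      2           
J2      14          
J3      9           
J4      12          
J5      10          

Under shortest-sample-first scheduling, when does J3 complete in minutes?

SPT (increasing processing time): J1 J3 J5 J4 J2.
J1: 0→2
J3: 2→11

11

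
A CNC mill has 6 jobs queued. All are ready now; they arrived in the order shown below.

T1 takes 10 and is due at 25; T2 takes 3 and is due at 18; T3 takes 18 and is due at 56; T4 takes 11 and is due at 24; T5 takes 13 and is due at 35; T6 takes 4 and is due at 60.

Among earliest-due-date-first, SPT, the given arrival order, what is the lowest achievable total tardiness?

2

EDD (increasing due date): T2 T4 T1 T5 T3 T6.
T2: 0→3, due 18, tardiness 0
T4: 3→14, due 24, tardiness 0
T1: 14→24, due 25, tardiness 0
T5: 24→37, due 35, tardiness 2
T3: 37→55, due 56, tardiness 0
T6: 55→59, due 60, tardiness 0
Sum = 0+0+0+2+0+0 = 2.
SPT (increasing processing time): T2 T6 T1 T4 T5 T3.
T2: 0→3, due 18, tardiness 0
T6: 3→7, due 60, tardiness 0
T1: 7→17, due 25, tardiness 0
T4: 17→28, due 24, tardiness 4
T5: 28→41, due 35, tardiness 6
T3: 41→59, due 56, tardiness 3
Sum = 0+0+0+4+6+3 = 13.
FIFO (arrival order): T1 T2 T3 T4 T5 T6.
T1: 0→10, due 25, tardiness 0
T2: 10→13, due 18, tardiness 0
T3: 13→31, due 56, tardiness 0
T4: 31→42, due 24, tardiness 18
T5: 42→55, due 35, tardiness 20
T6: 55→59, due 60, tardiness 0
Sum = 0+0+0+18+20+0 = 38.
EDD 2, SPT 13, FIFO 38 → minimum 2.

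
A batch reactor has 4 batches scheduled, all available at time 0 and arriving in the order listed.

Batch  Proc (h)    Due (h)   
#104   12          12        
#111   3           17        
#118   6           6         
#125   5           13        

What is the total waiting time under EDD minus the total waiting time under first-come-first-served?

-1

EDD (increasing due date): #118 #104 #125 #111.
#118: waits 0, runs 0→6
#104: waits 6, runs 6→18
#125: waits 18, runs 18→23
#111: waits 23, runs 23→26
Sum = 0+6+18+23 = 47.
FIFO (arrival order): #104 #111 #118 #125.
#104: waits 0, runs 0→12
#111: waits 12, runs 12→15
#118: waits 15, runs 15→21
#125: waits 21, runs 21→26
Sum = 0+12+15+21 = 48.
Difference = 47 − 48 = -1.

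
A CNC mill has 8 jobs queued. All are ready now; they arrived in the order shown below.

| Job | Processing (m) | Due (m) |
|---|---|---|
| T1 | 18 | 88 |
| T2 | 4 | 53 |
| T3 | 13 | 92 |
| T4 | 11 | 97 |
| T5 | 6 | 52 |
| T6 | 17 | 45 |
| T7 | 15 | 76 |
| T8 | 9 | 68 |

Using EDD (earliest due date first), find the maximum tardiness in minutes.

0

EDD (increasing due date): T6 T5 T2 T8 T7 T1 T3 T4.
T6: 0→17, due 45, tardiness 0
T5: 17→23, due 52, tardiness 0
T2: 23→27, due 53, tardiness 0
T8: 27→36, due 68, tardiness 0
T7: 36→51, due 76, tardiness 0
T1: 51→69, due 88, tardiness 0
T3: 69→82, due 92, tardiness 0
T4: 82→93, due 97, tardiness 0
Maximum = 0.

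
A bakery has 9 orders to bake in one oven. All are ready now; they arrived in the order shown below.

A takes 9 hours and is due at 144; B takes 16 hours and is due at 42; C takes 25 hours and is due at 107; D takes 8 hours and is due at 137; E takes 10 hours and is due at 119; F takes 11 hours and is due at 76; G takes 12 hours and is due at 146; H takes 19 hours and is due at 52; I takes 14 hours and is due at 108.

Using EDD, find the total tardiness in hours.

EDD (increasing due date): B H F C I E D A G.
B: 0→16, due 42, tardiness 0
H: 16→35, due 52, tardiness 0
F: 35→46, due 76, tardiness 0
C: 46→71, due 107, tardiness 0
I: 71→85, due 108, tardiness 0
E: 85→95, due 119, tardiness 0
D: 95→103, due 137, tardiness 0
A: 103→112, due 144, tardiness 0
G: 112→124, due 146, tardiness 0
Sum = 0+0+0+0+0+0+0+0+0 = 0.

0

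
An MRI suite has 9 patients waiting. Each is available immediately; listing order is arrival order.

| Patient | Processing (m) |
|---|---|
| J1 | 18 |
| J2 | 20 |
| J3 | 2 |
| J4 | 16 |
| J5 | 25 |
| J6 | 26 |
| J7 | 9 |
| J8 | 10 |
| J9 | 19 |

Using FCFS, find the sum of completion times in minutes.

727

FIFO (arrival order): J1 J2 J3 J4 J5 J6 J7 J8 J9.
J1: 0→18
J2: 18→38
J3: 38→40
J4: 40→56
J5: 56→81
J6: 81→107
J7: 107→116
J8: 116→126
J9: 126→145
Sum = 18+38+40+56+81+107+116+126+145 = 727.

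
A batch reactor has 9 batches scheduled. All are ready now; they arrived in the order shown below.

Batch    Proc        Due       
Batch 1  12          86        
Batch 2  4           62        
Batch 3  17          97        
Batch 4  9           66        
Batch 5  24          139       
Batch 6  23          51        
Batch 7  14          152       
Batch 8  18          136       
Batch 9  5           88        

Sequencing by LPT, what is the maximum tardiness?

64

LPT (decreasing processing time): Batch 5 Batch 6 Batch 8 Batch 3 Batch 7 Batch 1 Batch 4 Batch 9 Batch 2.
Batch 5: 0→24, due 139, tardiness 0
Batch 6: 24→47, due 51, tardiness 0
Batch 8: 47→65, due 136, tardiness 0
Batch 3: 65→82, due 97, tardiness 0
Batch 7: 82→96, due 152, tardiness 0
Batch 1: 96→108, due 86, tardiness 22
Batch 4: 108→117, due 66, tardiness 51
Batch 9: 117→122, due 88, tardiness 34
Batch 2: 122→126, due 62, tardiness 64
Maximum = 64.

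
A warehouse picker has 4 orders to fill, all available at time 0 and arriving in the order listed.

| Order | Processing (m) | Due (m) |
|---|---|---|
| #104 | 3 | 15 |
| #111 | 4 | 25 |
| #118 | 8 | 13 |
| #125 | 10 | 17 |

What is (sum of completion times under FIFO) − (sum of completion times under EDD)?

FIFO (arrival order): #104 #111 #118 #125.
#104: 0→3
#111: 3→7
#118: 7→15
#125: 15→25
Sum = 3+7+15+25 = 50.
EDD (increasing due date): #118 #104 #125 #111.
#118: 0→8
#104: 8→11
#125: 11→21
#111: 21→25
Sum = 8+11+21+25 = 65.
Difference = 50 − 65 = -15.

-15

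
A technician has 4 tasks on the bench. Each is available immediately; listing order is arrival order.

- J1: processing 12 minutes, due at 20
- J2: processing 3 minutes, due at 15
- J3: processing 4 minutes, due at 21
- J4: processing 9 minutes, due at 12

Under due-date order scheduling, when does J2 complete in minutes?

12

EDD (increasing due date): J4 J2 J1 J3.
J4: 0→9
J2: 9→12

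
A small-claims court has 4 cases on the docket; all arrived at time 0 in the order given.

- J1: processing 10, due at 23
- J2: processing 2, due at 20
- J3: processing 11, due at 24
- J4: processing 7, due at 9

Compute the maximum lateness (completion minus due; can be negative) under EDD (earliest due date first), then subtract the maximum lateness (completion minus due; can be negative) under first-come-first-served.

EDD (increasing due date): J4 J2 J1 J3.
J4: 0→7, due 9, lateness -2
J2: 7→9, due 20, lateness -11
J1: 9→19, due 23, lateness -4
J3: 19→30, due 24, lateness 6
Maximum = 6.
FIFO (arrival order): J1 J2 J3 J4.
J1: 0→10, due 23, lateness -13
J2: 10→12, due 20, lateness -8
J3: 12→23, due 24, lateness -1
J4: 23→30, due 9, lateness 21
Maximum = 21.
Difference = 6 − 21 = -15.

-15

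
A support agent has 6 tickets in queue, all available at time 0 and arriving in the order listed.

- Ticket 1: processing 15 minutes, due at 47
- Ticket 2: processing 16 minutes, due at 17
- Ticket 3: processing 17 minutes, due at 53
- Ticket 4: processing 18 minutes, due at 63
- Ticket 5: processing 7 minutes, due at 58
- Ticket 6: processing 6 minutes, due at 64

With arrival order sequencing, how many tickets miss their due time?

FIFO (arrival order): Ticket 1 Ticket 2 Ticket 3 Ticket 4 Ticket 5 Ticket 6.
Ticket 1: 0→15, due 47, tardiness 0
Ticket 2: 15→31, due 17, tardiness 14
Ticket 3: 31→48, due 53, tardiness 0
Ticket 4: 48→66, due 63, tardiness 3
Ticket 5: 66→73, due 58, tardiness 15
Ticket 6: 73→79, due 64, tardiness 15
Late tickets: 4.

4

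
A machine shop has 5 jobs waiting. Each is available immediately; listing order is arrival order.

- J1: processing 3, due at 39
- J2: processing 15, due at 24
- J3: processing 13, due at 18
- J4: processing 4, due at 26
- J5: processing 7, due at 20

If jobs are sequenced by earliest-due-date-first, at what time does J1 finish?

EDD (increasing due date): J3 J5 J2 J4 J1.
J3: 0→13
J5: 13→20
J2: 20→35
J4: 35→39
J1: 39→42

42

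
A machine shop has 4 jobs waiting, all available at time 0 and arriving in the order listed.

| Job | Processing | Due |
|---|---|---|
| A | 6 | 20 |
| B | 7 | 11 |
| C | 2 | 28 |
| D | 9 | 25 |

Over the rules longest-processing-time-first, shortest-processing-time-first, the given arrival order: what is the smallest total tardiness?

LPT (decreasing processing time): D B A C.
D: 0→9, due 25, tardiness 0
B: 9→16, due 11, tardiness 5
A: 16→22, due 20, tardiness 2
C: 22→24, due 28, tardiness 0
Sum = 0+5+2+0 = 7.
SPT (increasing processing time): C A B D.
C: 0→2, due 28, tardiness 0
A: 2→8, due 20, tardiness 0
B: 8→15, due 11, tardiness 4
D: 15→24, due 25, tardiness 0
Sum = 0+0+4+0 = 4.
FIFO (arrival order): A B C D.
A: 0→6, due 20, tardiness 0
B: 6→13, due 11, tardiness 2
C: 13→15, due 28, tardiness 0
D: 15→24, due 25, tardiness 0
Sum = 0+2+0+0 = 2.
LPT 7, SPT 4, FIFO 2 → minimum 2.

2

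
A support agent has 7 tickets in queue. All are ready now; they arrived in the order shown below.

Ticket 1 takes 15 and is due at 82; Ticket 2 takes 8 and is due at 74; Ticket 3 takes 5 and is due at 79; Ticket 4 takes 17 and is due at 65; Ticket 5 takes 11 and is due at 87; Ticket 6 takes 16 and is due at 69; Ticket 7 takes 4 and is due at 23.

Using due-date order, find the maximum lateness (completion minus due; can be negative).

EDD (increasing due date): Ticket 7 Ticket 4 Ticket 6 Ticket 2 Ticket 3 Ticket 1 Ticket 5.
Ticket 7: 0→4, due 23, lateness -19
Ticket 4: 4→21, due 65, lateness -44
Ticket 6: 21→37, due 69, lateness -32
Ticket 2: 37→45, due 74, lateness -29
Ticket 3: 45→50, due 79, lateness -29
Ticket 1: 50→65, due 82, lateness -17
Ticket 5: 65→76, due 87, lateness -11
Maximum = -11.

-11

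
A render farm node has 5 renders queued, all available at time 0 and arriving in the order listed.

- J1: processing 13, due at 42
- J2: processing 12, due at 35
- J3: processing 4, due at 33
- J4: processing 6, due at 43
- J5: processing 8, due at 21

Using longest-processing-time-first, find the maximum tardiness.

LPT (decreasing processing time): J1 J2 J5 J4 J3.
J1: 0→13, due 42, tardiness 0
J2: 13→25, due 35, tardiness 0
J5: 25→33, due 21, tardiness 12
J4: 33→39, due 43, tardiness 0
J3: 39→43, due 33, tardiness 10
Maximum = 12.

12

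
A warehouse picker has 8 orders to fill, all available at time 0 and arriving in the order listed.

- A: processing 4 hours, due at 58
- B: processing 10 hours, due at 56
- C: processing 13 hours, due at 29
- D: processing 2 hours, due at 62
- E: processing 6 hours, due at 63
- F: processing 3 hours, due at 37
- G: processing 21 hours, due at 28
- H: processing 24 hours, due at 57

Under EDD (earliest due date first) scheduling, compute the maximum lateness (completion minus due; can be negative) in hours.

EDD (increasing due date): G C F B H A D E.
G: 0→21, due 28, lateness -7
C: 21→34, due 29, lateness 5
F: 34→37, due 37, lateness 0
B: 37→47, due 56, lateness -9
H: 47→71, due 57, lateness 14
A: 71→75, due 58, lateness 17
D: 75→77, due 62, lateness 15
E: 77→83, due 63, lateness 20
Maximum = 20.

20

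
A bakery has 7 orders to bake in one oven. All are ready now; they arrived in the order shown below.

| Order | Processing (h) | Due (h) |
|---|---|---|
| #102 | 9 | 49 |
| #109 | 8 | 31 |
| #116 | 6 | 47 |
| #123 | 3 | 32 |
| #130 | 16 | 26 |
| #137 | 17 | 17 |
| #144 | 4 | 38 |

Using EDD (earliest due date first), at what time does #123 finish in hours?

EDD (increasing due date): #137 #130 #109 #123 #144 #116 #102.
#137: 0→17
#130: 17→33
#109: 33→41
#123: 41→44

44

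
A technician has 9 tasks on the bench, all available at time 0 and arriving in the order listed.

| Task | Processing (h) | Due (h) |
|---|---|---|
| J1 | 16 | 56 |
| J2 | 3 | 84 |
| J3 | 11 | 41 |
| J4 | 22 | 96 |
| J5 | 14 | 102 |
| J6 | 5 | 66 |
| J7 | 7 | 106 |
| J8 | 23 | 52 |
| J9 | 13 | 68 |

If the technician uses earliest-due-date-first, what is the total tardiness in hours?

13

EDD (increasing due date): J3 J8 J1 J6 J9 J2 J4 J5 J7.
J3: 0→11, due 41, tardiness 0
J8: 11→34, due 52, tardiness 0
J1: 34→50, due 56, tardiness 0
J6: 50→55, due 66, tardiness 0
J9: 55→68, due 68, tardiness 0
J2: 68→71, due 84, tardiness 0
J4: 71→93, due 96, tardiness 0
J5: 93→107, due 102, tardiness 5
J7: 107→114, due 106, tardiness 8
Sum = 0+0+0+0+0+0+0+5+8 = 13.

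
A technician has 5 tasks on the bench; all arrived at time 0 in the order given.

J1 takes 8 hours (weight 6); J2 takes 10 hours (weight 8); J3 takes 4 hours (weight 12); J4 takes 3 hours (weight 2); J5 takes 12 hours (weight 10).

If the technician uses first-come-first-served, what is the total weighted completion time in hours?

FIFO (arrival order): J1 J2 J3 J4 J5.
J1: finishes 8, weight 6, w·C = 48
J2: finishes 18, weight 8, w·C = 144
J3: finishes 22, weight 12, w·C = 264
J4: finishes 25, weight 2, w·C = 50
J5: finishes 37, weight 10, w·C = 370
Sum = 48+144+264+50+370 = 876.

876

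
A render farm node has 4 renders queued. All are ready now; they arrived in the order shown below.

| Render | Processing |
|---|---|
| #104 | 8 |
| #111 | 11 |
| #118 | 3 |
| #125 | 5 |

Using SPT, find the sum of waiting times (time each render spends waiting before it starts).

SPT (increasing processing time): #118 #125 #104 #111.
#118: waits 0, runs 0→3
#125: waits 3, runs 3→8
#104: waits 8, runs 8→16
#111: waits 16, runs 16→27
Sum = 0+3+8+16 = 27.

27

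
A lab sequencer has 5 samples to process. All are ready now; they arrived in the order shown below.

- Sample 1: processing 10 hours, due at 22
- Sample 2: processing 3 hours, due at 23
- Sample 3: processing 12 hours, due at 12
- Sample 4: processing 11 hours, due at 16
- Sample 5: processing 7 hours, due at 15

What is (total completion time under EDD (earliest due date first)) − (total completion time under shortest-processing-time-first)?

EDD (increasing due date): Sample 3 Sample 5 Sample 4 Sample 1 Sample 2.
Sample 3: 0→12
Sample 5: 12→19
Sample 4: 19→30
Sample 1: 30→40
Sample 2: 40→43
Sum = 12+19+30+40+43 = 144.
SPT (increasing processing time): Sample 2 Sample 5 Sample 1 Sample 4 Sample 3.
Sample 2: 0→3
Sample 5: 3→10
Sample 1: 10→20
Sample 4: 20→31
Sample 3: 31→43
Sum = 3+10+20+31+43 = 107.
Difference = 144 − 107 = 37.

37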